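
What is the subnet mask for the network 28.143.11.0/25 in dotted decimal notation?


/25 means 25 network bits, 7 host bits
Binary: 11111111111111111111111110000000
Mask: 255.255.255.128


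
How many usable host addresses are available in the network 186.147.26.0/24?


Host bits = 32 - 24 = 8
Total addresses = 2^8 = 256
Usable = total - 2 (network and broadcast)
Usable hosts: 254


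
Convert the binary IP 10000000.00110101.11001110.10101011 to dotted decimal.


10000000 = 128
00110101 = 53
11001110 = 206
10101011 = 171
IP: 128.53.206.171


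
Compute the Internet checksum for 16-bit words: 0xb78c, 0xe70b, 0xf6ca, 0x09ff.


Sum all words (with carry folding):
+ 0xb78c = 0xb78c
+ 0xe70b = 0x9e98
+ 0xf6ca = 0x9563
+ 0x09ff = 0x9f62
One's complement: ~0x9f62
Checksum = 0x609d


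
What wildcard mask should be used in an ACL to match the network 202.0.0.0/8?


Subnet mask: 255.0.0.0
Wildcard = 255.255.255.255 - subnet mask
255 - 255 = 0
255 - 0 = 255
255 - 0 = 255
255 - 0 = 255
Wildcard: 0.255.255.255


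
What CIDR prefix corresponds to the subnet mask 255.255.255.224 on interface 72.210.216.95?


Binary: 11111111.11111111.11111111.11100000
Count leading 1s
Prefix: /27


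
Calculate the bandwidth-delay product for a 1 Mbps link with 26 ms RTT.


BDP = bandwidth * RTT
= 1 Mbps * 26 ms
= 1 * 1e6 * 26 / 1000 bits
= 26000 bits
= 3250 bytes
= 3.1738 KB
BDP = 26000 bits (3250 bytes)


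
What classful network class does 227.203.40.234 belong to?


First octet: 227
Binary: 11100011
1110xxxx -> Class D (224-239)
Class D (multicast), default mask N/A


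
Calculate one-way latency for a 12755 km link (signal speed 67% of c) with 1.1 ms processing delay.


Speed = 0.67 * 3e5 km/s = 201000 km/s
Propagation delay = 12755 / 201000 = 0.0635 s = 63.4577 ms
Processing delay = 1.1 ms
Total one-way latency = 64.5577 ms


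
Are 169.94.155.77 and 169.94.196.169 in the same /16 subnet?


Mask: 255.255.0.0
169.94.155.77 AND mask = 169.94.0.0
169.94.196.169 AND mask = 169.94.0.0
Yes, same subnet (169.94.0.0)


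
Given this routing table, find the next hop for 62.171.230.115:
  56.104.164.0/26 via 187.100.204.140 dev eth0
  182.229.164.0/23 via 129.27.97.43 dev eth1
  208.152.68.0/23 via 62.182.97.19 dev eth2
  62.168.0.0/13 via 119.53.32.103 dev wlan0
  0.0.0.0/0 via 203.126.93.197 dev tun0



Longest prefix match for 62.171.230.115:
  /26 56.104.164.0: no
  /23 182.229.164.0: no
  /23 208.152.68.0: no
  /13 62.168.0.0: MATCH
  /0 0.0.0.0: MATCH
Selected: next-hop 119.53.32.103 via wlan0 (matched /13)


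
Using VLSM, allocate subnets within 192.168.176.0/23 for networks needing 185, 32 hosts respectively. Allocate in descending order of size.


185 hosts -> /24 (254 usable): 192.168.176.0/24
32 hosts -> /26 (62 usable): 192.168.177.0/26
Allocation: 192.168.176.0/24 (185 hosts, 254 usable); 192.168.177.0/26 (32 hosts, 62 usable)


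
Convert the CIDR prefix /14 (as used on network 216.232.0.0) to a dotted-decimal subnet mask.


/14 means 14 network bits, 18 host bits
Binary: 11111111111111000000000000000000
Mask: 255.252.0.0


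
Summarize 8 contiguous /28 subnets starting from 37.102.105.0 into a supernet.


Original prefix: /28
Number of subnets: 8 = 2^3
New prefix = 28 - 3 = 25
Supernet: 37.102.105.0/25


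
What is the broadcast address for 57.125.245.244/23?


Network: 57.125.244.0/23
Host bits = 9
Set all host bits to 1:
Broadcast: 57.125.245.255


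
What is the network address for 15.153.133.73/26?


IP:   00001111.10011001.10000101.01001001
Mask: 11111111.11111111.11111111.11000000
AND operation:
Net:  00001111.10011001.10000101.01000000
Network: 15.153.133.64/26


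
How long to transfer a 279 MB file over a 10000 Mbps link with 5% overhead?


Effective throughput = 10000 * (1 - 5/100) = 9500 Mbps
File size in Mb = 279 * 8 = 2232 Mb
Time = 2232 / 9500
Time = 0.2349 seconds


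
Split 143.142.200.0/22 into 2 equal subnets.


New prefix = 22 + 1 = 23
Each subnet has 512 addresses
  143.142.200.0/23
  143.142.202.0/23
Subnets: 143.142.200.0/23, 143.142.202.0/23


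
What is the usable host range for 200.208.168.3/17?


Network: 200.208.128.0
Broadcast: 200.208.255.255
First usable = network + 1
Last usable = broadcast - 1
Range: 200.208.128.1 to 200.208.255.254


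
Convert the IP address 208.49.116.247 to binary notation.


208 = 11010000
49 = 00110001
116 = 01110100
247 = 11110111
Binary: 11010000.00110001.01110100.11110111


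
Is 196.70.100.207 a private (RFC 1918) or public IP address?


RFC 1918 private ranges:
  10.0.0.0/8 (10.0.0.0 - 10.255.255.255)
  172.16.0.0/12 (172.16.0.0 - 172.31.255.255)
  192.168.0.0/16 (192.168.0.0 - 192.168.255.255)
Public (not in any RFC 1918 range)


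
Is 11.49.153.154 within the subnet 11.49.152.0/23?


Subnet network: 11.49.152.0
Test IP AND mask: 11.49.152.0
Yes, 11.49.153.154 is in 11.49.152.0/23


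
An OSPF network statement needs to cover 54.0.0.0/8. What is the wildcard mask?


Subnet mask: 255.0.0.0
Wildcard = 255.255.255.255 - subnet mask
255 - 255 = 0
255 - 0 = 255
255 - 0 = 255
255 - 0 = 255
Wildcard: 0.255.255.255


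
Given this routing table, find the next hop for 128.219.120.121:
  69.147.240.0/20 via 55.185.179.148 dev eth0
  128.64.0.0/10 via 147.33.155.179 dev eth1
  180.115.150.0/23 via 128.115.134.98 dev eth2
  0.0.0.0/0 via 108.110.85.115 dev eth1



Longest prefix match for 128.219.120.121:
  /20 69.147.240.0: no
  /10 128.64.0.0: no
  /23 180.115.150.0: no
  /0 0.0.0.0: MATCH
Selected: next-hop 108.110.85.115 via eth1 (matched /0)


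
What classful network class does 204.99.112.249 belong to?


First octet: 204
Binary: 11001100
110xxxxx -> Class C (192-223)
Class C, default mask 255.255.255.0 (/24)


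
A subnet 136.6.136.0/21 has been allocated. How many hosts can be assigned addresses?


Host bits = 32 - 21 = 11
Total addresses = 2^11 = 2048
Usable = total - 2 (network and broadcast)
Usable hosts: 2046


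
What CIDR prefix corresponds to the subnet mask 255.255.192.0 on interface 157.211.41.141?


Binary: 11111111.11111111.11000000.00000000
Count leading 1s
Prefix: /18


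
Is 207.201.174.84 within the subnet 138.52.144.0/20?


Subnet network: 138.52.144.0
Test IP AND mask: 207.201.160.0
No, 207.201.174.84 is not in 138.52.144.0/20


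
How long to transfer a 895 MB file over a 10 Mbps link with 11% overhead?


Effective throughput = 10 * (1 - 11/100) = 8.9 Mbps
File size in Mb = 895 * 8 = 7160 Mb
Time = 7160 / 8.9
Time = 804.4944 seconds


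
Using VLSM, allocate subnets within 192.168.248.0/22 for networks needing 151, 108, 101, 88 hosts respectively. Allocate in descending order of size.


151 hosts -> /24 (254 usable): 192.168.248.0/24
108 hosts -> /25 (126 usable): 192.168.249.0/25
101 hosts -> /25 (126 usable): 192.168.249.128/25
88 hosts -> /25 (126 usable): 192.168.250.0/25
Allocation: 192.168.248.0/24 (151 hosts, 254 usable); 192.168.249.0/25 (108 hosts, 126 usable); 192.168.249.128/25 (101 hosts, 126 usable); 192.168.250.0/25 (88 hosts, 126 usable)


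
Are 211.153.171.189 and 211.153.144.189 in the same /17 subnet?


Mask: 255.255.128.0
211.153.171.189 AND mask = 211.153.128.0
211.153.144.189 AND mask = 211.153.128.0
Yes, same subnet (211.153.128.0)


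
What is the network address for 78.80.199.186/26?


IP:   01001110.01010000.11000111.10111010
Mask: 11111111.11111111.11111111.11000000
AND operation:
Net:  01001110.01010000.11000111.10000000
Network: 78.80.199.128/26


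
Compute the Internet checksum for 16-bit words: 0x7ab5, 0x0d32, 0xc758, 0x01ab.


Sum all words (with carry folding):
+ 0x7ab5 = 0x7ab5
+ 0x0d32 = 0x87e7
+ 0xc758 = 0x4f40
+ 0x01ab = 0x50eb
One's complement: ~0x50eb
Checksum = 0xaf14


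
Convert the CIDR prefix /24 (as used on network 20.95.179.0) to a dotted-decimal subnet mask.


/24 means 24 network bits, 8 host bits
Binary: 11111111111111111111111100000000
Mask: 255.255.255.0


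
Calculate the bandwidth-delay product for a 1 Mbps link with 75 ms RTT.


BDP = bandwidth * RTT
= 1 Mbps * 75 ms
= 1 * 1e6 * 75 / 1000 bits
= 75000 bits
= 9375 bytes
= 9.1553 KB
BDP = 75000 bits (9375 bytes)


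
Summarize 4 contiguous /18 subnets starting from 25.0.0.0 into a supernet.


Original prefix: /18
Number of subnets: 4 = 2^2
New prefix = 18 - 2 = 16
Supernet: 25.0.0.0/16


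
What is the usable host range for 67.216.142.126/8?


Network: 67.0.0.0
Broadcast: 67.255.255.255
First usable = network + 1
Last usable = broadcast - 1
Range: 67.0.0.1 to 67.255.255.254


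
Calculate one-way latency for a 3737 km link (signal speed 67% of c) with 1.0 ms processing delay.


Speed = 0.67 * 3e5 km/s = 201000 km/s
Propagation delay = 3737 / 201000 = 0.0186 s = 18.592 ms
Processing delay = 1.0 ms
Total one-way latency = 19.592 ms


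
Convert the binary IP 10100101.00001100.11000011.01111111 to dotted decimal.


10100101 = 165
00001100 = 12
11000011 = 195
01111111 = 127
IP: 165.12.195.127


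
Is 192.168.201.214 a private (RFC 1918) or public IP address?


RFC 1918 private ranges:
  10.0.0.0/8 (10.0.0.0 - 10.255.255.255)
  172.16.0.0/12 (172.16.0.0 - 172.31.255.255)
  192.168.0.0/16 (192.168.0.0 - 192.168.255.255)
Private (in 192.168.0.0/16)


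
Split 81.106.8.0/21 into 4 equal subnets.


New prefix = 21 + 2 = 23
Each subnet has 512 addresses
  81.106.8.0/23
  81.106.10.0/23
  81.106.12.0/23
  81.106.14.0/23
Subnets: 81.106.8.0/23, 81.106.10.0/23, 81.106.12.0/23, 81.106.14.0/23


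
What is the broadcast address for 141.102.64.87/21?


Network: 141.102.64.0/21
Host bits = 11
Set all host bits to 1:
Broadcast: 141.102.71.255


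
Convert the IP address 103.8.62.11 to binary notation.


103 = 01100111
8 = 00001000
62 = 00111110
11 = 00001011
Binary: 01100111.00001000.00111110.00001011


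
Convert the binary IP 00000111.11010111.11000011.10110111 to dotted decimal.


00000111 = 7
11010111 = 215
11000011 = 195
10110111 = 183
IP: 7.215.195.183


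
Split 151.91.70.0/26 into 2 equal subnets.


New prefix = 26 + 1 = 27
Each subnet has 32 addresses
  151.91.70.0/27
  151.91.70.32/27
Subnets: 151.91.70.0/27, 151.91.70.32/27


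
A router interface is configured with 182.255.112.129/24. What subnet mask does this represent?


/24 means 24 network bits, 8 host bits
Binary: 11111111111111111111111100000000
Mask: 255.255.255.0


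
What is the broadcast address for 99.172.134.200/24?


Network: 99.172.134.0/24
Host bits = 8
Set all host bits to 1:
Broadcast: 99.172.134.255


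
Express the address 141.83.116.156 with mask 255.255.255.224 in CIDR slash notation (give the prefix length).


Binary: 11111111.11111111.11111111.11100000
Count leading 1s
Prefix: /27


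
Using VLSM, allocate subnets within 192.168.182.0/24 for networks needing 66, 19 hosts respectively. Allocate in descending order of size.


66 hosts -> /25 (126 usable): 192.168.182.0/25
19 hosts -> /27 (30 usable): 192.168.182.128/27
Allocation: 192.168.182.0/25 (66 hosts, 126 usable); 192.168.182.128/27 (19 hosts, 30 usable)


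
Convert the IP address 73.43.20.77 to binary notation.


73 = 01001001
43 = 00101011
20 = 00010100
77 = 01001101
Binary: 01001001.00101011.00010100.01001101


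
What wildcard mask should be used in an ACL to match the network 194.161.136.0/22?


Subnet mask: 255.255.252.0
Wildcard = 255.255.255.255 - subnet mask
255 - 255 = 0
255 - 255 = 0
255 - 252 = 3
255 - 0 = 255
Wildcard: 0.0.3.255


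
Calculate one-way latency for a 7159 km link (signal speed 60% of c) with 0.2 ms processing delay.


Speed = 0.6 * 3e5 km/s = 180000 km/s
Propagation delay = 7159 / 180000 = 0.0398 s = 39.7722 ms
Processing delay = 0.2 ms
Total one-way latency = 39.9722 ms


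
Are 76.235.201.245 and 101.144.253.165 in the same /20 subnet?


Mask: 255.255.240.0
76.235.201.245 AND mask = 76.235.192.0
101.144.253.165 AND mask = 101.144.240.0
No, different subnets (76.235.192.0 vs 101.144.240.0)


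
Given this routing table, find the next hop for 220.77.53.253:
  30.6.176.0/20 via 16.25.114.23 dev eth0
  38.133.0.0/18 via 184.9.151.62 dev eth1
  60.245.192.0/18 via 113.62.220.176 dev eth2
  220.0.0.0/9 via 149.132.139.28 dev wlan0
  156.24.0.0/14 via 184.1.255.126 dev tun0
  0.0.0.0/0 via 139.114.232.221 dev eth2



Longest prefix match for 220.77.53.253:
  /20 30.6.176.0: no
  /18 38.133.0.0: no
  /18 60.245.192.0: no
  /9 220.0.0.0: MATCH
  /14 156.24.0.0: no
  /0 0.0.0.0: MATCH
Selected: next-hop 149.132.139.28 via wlan0 (matched /9)


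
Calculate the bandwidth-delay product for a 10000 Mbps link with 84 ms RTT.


BDP = bandwidth * RTT
= 10000 Mbps * 84 ms
= 10000 * 1e6 * 84 / 1000 bits
= 840000000 bits
= 105000000 bytes
= 102539.0625 KB
BDP = 840000000 bits (105000000 bytes)


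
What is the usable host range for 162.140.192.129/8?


Network: 162.0.0.0
Broadcast: 162.255.255.255
First usable = network + 1
Last usable = broadcast - 1
Range: 162.0.0.1 to 162.255.255.254


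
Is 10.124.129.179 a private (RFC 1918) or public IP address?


RFC 1918 private ranges:
  10.0.0.0/8 (10.0.0.0 - 10.255.255.255)
  172.16.0.0/12 (172.16.0.0 - 172.31.255.255)
  192.168.0.0/16 (192.168.0.0 - 192.168.255.255)
Private (in 10.0.0.0/8)


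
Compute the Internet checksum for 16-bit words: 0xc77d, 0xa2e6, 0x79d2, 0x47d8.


Sum all words (with carry folding):
+ 0xc77d = 0xc77d
+ 0xa2e6 = 0x6a64
+ 0x79d2 = 0xe436
+ 0x47d8 = 0x2c0f
One's complement: ~0x2c0f
Checksum = 0xd3f0


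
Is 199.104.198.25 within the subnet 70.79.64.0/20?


Subnet network: 70.79.64.0
Test IP AND mask: 199.104.192.0
No, 199.104.198.25 is not in 70.79.64.0/20


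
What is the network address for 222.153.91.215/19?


IP:   11011110.10011001.01011011.11010111
Mask: 11111111.11111111.11100000.00000000
AND operation:
Net:  11011110.10011001.01000000.00000000
Network: 222.153.64.0/19


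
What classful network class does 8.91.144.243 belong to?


First octet: 8
Binary: 00001000
0xxxxxxx -> Class A (1-126)
Class A, default mask 255.0.0.0 (/8)


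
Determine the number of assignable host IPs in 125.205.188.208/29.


Host bits = 32 - 29 = 3
Total addresses = 2^3 = 8
Usable = total - 2 (network and broadcast)
Usable hosts: 6


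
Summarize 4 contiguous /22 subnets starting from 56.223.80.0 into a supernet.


Original prefix: /22
Number of subnets: 4 = 2^2
New prefix = 22 - 2 = 20
Supernet: 56.223.80.0/20


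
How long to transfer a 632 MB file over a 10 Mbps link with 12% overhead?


Effective throughput = 10 * (1 - 12/100) = 8.8 Mbps
File size in Mb = 632 * 8 = 5056 Mb
Time = 5056 / 8.8
Time = 574.5455 seconds


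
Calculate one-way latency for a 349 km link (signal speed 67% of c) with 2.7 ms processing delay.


Speed = 0.67 * 3e5 km/s = 201000 km/s
Propagation delay = 349 / 201000 = 0.0017 s = 1.7363 ms
Processing delay = 2.7 ms
Total one-way latency = 4.4363 ms


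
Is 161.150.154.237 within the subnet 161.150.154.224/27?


Subnet network: 161.150.154.224
Test IP AND mask: 161.150.154.224
Yes, 161.150.154.237 is in 161.150.154.224/27


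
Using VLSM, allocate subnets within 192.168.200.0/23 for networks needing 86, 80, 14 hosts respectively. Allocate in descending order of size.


86 hosts -> /25 (126 usable): 192.168.200.0/25
80 hosts -> /25 (126 usable): 192.168.200.128/25
14 hosts -> /28 (14 usable): 192.168.201.0/28
Allocation: 192.168.200.0/25 (86 hosts, 126 usable); 192.168.200.128/25 (80 hosts, 126 usable); 192.168.201.0/28 (14 hosts, 14 usable)


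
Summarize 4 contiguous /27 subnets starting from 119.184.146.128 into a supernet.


Original prefix: /27
Number of subnets: 4 = 2^2
New prefix = 27 - 2 = 25
Supernet: 119.184.146.128/25


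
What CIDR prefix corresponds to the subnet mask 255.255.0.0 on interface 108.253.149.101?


Binary: 11111111.11111111.00000000.00000000
Count leading 1s
Prefix: /16


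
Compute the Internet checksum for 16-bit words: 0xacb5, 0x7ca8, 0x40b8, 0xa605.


Sum all words (with carry folding):
+ 0xacb5 = 0xacb5
+ 0x7ca8 = 0x295e
+ 0x40b8 = 0x6a16
+ 0xa605 = 0x101c
One's complement: ~0x101c
Checksum = 0xefe3


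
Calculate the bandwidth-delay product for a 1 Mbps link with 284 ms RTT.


BDP = bandwidth * RTT
= 1 Mbps * 284 ms
= 1 * 1e6 * 284 / 1000 bits
= 284000 bits
= 35500 bytes
= 34.668 KB
BDP = 284000 bits (35500 bytes)


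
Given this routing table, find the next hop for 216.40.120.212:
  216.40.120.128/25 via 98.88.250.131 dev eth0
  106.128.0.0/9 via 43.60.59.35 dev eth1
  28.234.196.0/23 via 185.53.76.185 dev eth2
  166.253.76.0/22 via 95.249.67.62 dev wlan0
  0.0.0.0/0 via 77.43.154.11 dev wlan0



Longest prefix match for 216.40.120.212:
  /25 216.40.120.128: MATCH
  /9 106.128.0.0: no
  /23 28.234.196.0: no
  /22 166.253.76.0: no
  /0 0.0.0.0: MATCH
Selected: next-hop 98.88.250.131 via eth0 (matched /25)


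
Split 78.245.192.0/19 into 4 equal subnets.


New prefix = 19 + 2 = 21
Each subnet has 2048 addresses
  78.245.192.0/21
  78.245.200.0/21
  78.245.208.0/21
  78.245.216.0/21
Subnets: 78.245.192.0/21, 78.245.200.0/21, 78.245.208.0/21, 78.245.216.0/21


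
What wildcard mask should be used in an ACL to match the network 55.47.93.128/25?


Subnet mask: 255.255.255.128
Wildcard = 255.255.255.255 - subnet mask
255 - 255 = 0
255 - 255 = 0
255 - 255 = 0
255 - 128 = 127
Wildcard: 0.0.0.127


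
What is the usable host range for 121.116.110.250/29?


Network: 121.116.110.248
Broadcast: 121.116.110.255
First usable = network + 1
Last usable = broadcast - 1
Range: 121.116.110.249 to 121.116.110.254


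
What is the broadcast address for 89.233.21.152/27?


Network: 89.233.21.128/27
Host bits = 5
Set all host bits to 1:
Broadcast: 89.233.21.159


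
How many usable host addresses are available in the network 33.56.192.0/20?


Host bits = 32 - 20 = 12
Total addresses = 2^12 = 4096
Usable = total - 2 (network and broadcast)
Usable hosts: 4094


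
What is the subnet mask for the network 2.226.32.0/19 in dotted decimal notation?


/19 means 19 network bits, 13 host bits
Binary: 11111111111111111110000000000000
Mask: 255.255.224.0


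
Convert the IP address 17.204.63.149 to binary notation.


17 = 00010001
204 = 11001100
63 = 00111111
149 = 10010101
Binary: 00010001.11001100.00111111.10010101


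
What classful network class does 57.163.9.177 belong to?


First octet: 57
Binary: 00111001
0xxxxxxx -> Class A (1-126)
Class A, default mask 255.0.0.0 (/8)


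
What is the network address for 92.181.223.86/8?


IP:   01011100.10110101.11011111.01010110
Mask: 11111111.00000000.00000000.00000000
AND operation:
Net:  01011100.00000000.00000000.00000000
Network: 92.0.0.0/8


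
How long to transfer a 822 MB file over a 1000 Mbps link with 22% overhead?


Effective throughput = 1000 * (1 - 22/100) = 780 Mbps
File size in Mb = 822 * 8 = 6576 Mb
Time = 6576 / 780
Time = 8.4308 seconds


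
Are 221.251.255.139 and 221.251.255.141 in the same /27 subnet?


Mask: 255.255.255.224
221.251.255.139 AND mask = 221.251.255.128
221.251.255.141 AND mask = 221.251.255.128
Yes, same subnet (221.251.255.128)


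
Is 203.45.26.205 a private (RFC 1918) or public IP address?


RFC 1918 private ranges:
  10.0.0.0/8 (10.0.0.0 - 10.255.255.255)
  172.16.0.0/12 (172.16.0.0 - 172.31.255.255)
  192.168.0.0/16 (192.168.0.0 - 192.168.255.255)
Public (not in any RFC 1918 range)


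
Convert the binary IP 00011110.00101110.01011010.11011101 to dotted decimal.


00011110 = 30
00101110 = 46
01011010 = 90
11011101 = 221
IP: 30.46.90.221


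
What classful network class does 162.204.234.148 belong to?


First octet: 162
Binary: 10100010
10xxxxxx -> Class B (128-191)
Class B, default mask 255.255.0.0 (/16)


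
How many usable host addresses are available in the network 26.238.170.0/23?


Host bits = 32 - 23 = 9
Total addresses = 2^9 = 512
Usable = total - 2 (network and broadcast)
Usable hosts: 510


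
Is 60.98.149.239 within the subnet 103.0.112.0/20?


Subnet network: 103.0.112.0
Test IP AND mask: 60.98.144.0
No, 60.98.149.239 is not in 103.0.112.0/20


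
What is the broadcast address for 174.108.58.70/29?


Network: 174.108.58.64/29
Host bits = 3
Set all host bits to 1:
Broadcast: 174.108.58.71


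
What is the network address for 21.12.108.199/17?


IP:   00010101.00001100.01101100.11000111
Mask: 11111111.11111111.10000000.00000000
AND operation:
Net:  00010101.00001100.00000000.00000000
Network: 21.12.0.0/17


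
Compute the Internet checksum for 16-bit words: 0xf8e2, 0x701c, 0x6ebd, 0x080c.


Sum all words (with carry folding):
+ 0xf8e2 = 0xf8e2
+ 0x701c = 0x68ff
+ 0x6ebd = 0xd7bc
+ 0x080c = 0xdfc8
One's complement: ~0xdfc8
Checksum = 0x2037


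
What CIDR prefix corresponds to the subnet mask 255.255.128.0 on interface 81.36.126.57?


Binary: 11111111.11111111.10000000.00000000
Count leading 1s
Prefix: /17


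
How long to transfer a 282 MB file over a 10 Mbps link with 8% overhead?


Effective throughput = 10 * (1 - 8/100) = 9.2 Mbps
File size in Mb = 282 * 8 = 2256 Mb
Time = 2256 / 9.2
Time = 245.2174 seconds


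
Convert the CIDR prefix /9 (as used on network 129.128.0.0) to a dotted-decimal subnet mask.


/9 means 9 network bits, 23 host bits
Binary: 11111111100000000000000000000000
Mask: 255.128.0.0


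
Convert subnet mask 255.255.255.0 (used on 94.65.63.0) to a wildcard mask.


Subnet mask: 255.255.255.0
Wildcard = 255.255.255.255 - subnet mask
255 - 255 = 0
255 - 255 = 0
255 - 255 = 0
255 - 0 = 255
Wildcard: 0.0.0.255


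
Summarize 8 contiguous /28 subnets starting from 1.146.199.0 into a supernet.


Original prefix: /28
Number of subnets: 8 = 2^3
New prefix = 28 - 3 = 25
Supernet: 1.146.199.0/25


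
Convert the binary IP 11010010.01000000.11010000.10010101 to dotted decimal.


11010010 = 210
01000000 = 64
11010000 = 208
10010101 = 149
IP: 210.64.208.149


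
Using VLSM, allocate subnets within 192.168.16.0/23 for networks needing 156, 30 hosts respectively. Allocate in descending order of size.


156 hosts -> /24 (254 usable): 192.168.16.0/24
30 hosts -> /27 (30 usable): 192.168.17.0/27
Allocation: 192.168.16.0/24 (156 hosts, 254 usable); 192.168.17.0/27 (30 hosts, 30 usable)


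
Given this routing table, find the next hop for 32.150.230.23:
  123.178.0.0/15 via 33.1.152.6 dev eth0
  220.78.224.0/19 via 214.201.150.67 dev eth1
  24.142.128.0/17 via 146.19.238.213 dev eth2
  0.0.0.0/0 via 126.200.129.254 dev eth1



Longest prefix match for 32.150.230.23:
  /15 123.178.0.0: no
  /19 220.78.224.0: no
  /17 24.142.128.0: no
  /0 0.0.0.0: MATCH
Selected: next-hop 126.200.129.254 via eth1 (matched /0)


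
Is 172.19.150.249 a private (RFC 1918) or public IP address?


RFC 1918 private ranges:
  10.0.0.0/8 (10.0.0.0 - 10.255.255.255)
  172.16.0.0/12 (172.16.0.0 - 172.31.255.255)
  192.168.0.0/16 (192.168.0.0 - 192.168.255.255)
Private (in 172.16.0.0/12)


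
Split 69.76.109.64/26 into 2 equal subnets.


New prefix = 26 + 1 = 27
Each subnet has 32 addresses
  69.76.109.64/27
  69.76.109.96/27
Subnets: 69.76.109.64/27, 69.76.109.96/27


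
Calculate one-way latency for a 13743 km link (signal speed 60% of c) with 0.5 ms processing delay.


Speed = 0.6 * 3e5 km/s = 180000 km/s
Propagation delay = 13743 / 180000 = 0.0764 s = 76.35 ms
Processing delay = 0.5 ms
Total one-way latency = 76.85 ms


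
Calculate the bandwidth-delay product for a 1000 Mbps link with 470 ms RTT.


BDP = bandwidth * RTT
= 1000 Mbps * 470 ms
= 1000 * 1e6 * 470 / 1000 bits
= 470000000 bits
= 58750000 bytes
= 57373.0469 KB
BDP = 470000000 bits (58750000 bytes)


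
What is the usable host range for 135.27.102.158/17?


Network: 135.27.0.0
Broadcast: 135.27.127.255
First usable = network + 1
Last usable = broadcast - 1
Range: 135.27.0.1 to 135.27.127.254


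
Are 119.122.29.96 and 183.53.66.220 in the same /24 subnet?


Mask: 255.255.255.0
119.122.29.96 AND mask = 119.122.29.0
183.53.66.220 AND mask = 183.53.66.0
No, different subnets (119.122.29.0 vs 183.53.66.0)


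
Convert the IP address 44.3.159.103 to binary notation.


44 = 00101100
3 = 00000011
159 = 10011111
103 = 01100111
Binary: 00101100.00000011.10011111.01100111


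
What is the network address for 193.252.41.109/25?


IP:   11000001.11111100.00101001.01101101
Mask: 11111111.11111111.11111111.10000000
AND operation:
Net:  11000001.11111100.00101001.00000000
Network: 193.252.41.0/25


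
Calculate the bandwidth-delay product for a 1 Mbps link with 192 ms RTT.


BDP = bandwidth * RTT
= 1 Mbps * 192 ms
= 1 * 1e6 * 192 / 1000 bits
= 192000 bits
= 24000 bytes
= 23.4375 KB
BDP = 192000 bits (24000 bytes)


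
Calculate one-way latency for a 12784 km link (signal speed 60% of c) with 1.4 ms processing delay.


Speed = 0.6 * 3e5 km/s = 180000 km/s
Propagation delay = 12784 / 180000 = 0.071 s = 71.0222 ms
Processing delay = 1.4 ms
Total one-way latency = 72.4222 ms


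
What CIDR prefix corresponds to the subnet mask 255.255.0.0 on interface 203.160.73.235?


Binary: 11111111.11111111.00000000.00000000
Count leading 1s
Prefix: /16


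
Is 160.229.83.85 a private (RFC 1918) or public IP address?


RFC 1918 private ranges:
  10.0.0.0/8 (10.0.0.0 - 10.255.255.255)
  172.16.0.0/12 (172.16.0.0 - 172.31.255.255)
  192.168.0.0/16 (192.168.0.0 - 192.168.255.255)
Public (not in any RFC 1918 range)


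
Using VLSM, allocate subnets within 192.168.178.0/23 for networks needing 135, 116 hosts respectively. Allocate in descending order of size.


135 hosts -> /24 (254 usable): 192.168.178.0/24
116 hosts -> /25 (126 usable): 192.168.179.0/25
Allocation: 192.168.178.0/24 (135 hosts, 254 usable); 192.168.179.0/25 (116 hosts, 126 usable)


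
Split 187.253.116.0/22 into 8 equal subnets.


New prefix = 22 + 3 = 25
Each subnet has 128 addresses
  187.253.116.0/25
  187.253.116.128/25
  187.253.117.0/25
  187.253.117.128/25
  187.253.118.0/25
  187.253.118.128/25
  187.253.119.0/25
  187.253.119.128/25
Subnets: 187.253.116.0/25, 187.253.116.128/25, 187.253.117.0/25, 187.253.117.128/25, 187.253.118.0/25, 187.253.118.128/25, 187.253.119.0/25, 187.253.119.128/25


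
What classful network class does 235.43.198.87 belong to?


First octet: 235
Binary: 11101011
1110xxxx -> Class D (224-239)
Class D (multicast), default mask N/A


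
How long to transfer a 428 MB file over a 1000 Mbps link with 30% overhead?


Effective throughput = 1000 * (1 - 30/100) = 700 Mbps
File size in Mb = 428 * 8 = 3424 Mb
Time = 3424 / 700
Time = 4.8914 seconds


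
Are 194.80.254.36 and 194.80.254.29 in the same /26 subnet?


Mask: 255.255.255.192
194.80.254.36 AND mask = 194.80.254.0
194.80.254.29 AND mask = 194.80.254.0
Yes, same subnet (194.80.254.0)


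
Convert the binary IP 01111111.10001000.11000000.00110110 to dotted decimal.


01111111 = 127
10001000 = 136
11000000 = 192
00110110 = 54
IP: 127.136.192.54


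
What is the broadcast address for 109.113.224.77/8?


Network: 109.0.0.0/8
Host bits = 24
Set all host bits to 1:
Broadcast: 109.255.255.255


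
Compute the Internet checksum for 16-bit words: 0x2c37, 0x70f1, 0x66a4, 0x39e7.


Sum all words (with carry folding):
+ 0x2c37 = 0x2c37
+ 0x70f1 = 0x9d28
+ 0x66a4 = 0x03cd
+ 0x39e7 = 0x3db4
One's complement: ~0x3db4
Checksum = 0xc24b


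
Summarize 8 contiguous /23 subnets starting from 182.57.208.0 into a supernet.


Original prefix: /23
Number of subnets: 8 = 2^3
New prefix = 23 - 3 = 20
Supernet: 182.57.208.0/20


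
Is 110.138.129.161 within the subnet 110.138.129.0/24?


Subnet network: 110.138.129.0
Test IP AND mask: 110.138.129.0
Yes, 110.138.129.161 is in 110.138.129.0/24


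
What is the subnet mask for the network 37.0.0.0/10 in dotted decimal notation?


/10 means 10 network bits, 22 host bits
Binary: 11111111110000000000000000000000
Mask: 255.192.0.0


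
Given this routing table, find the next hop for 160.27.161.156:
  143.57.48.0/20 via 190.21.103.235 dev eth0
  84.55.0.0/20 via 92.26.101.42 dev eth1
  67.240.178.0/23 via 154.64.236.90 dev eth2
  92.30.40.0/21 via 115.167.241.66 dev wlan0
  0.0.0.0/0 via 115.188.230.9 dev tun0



Longest prefix match for 160.27.161.156:
  /20 143.57.48.0: no
  /20 84.55.0.0: no
  /23 67.240.178.0: no
  /21 92.30.40.0: no
  /0 0.0.0.0: MATCH
Selected: next-hop 115.188.230.9 via tun0 (matched /0)


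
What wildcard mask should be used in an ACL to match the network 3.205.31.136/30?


Subnet mask: 255.255.255.252
Wildcard = 255.255.255.255 - subnet mask
255 - 255 = 0
255 - 255 = 0
255 - 255 = 0
255 - 252 = 3
Wildcard: 0.0.0.3


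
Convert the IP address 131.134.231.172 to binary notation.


131 = 10000011
134 = 10000110
231 = 11100111
172 = 10101100
Binary: 10000011.10000110.11100111.10101100


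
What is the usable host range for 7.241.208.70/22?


Network: 7.241.208.0
Broadcast: 7.241.211.255
First usable = network + 1
Last usable = broadcast - 1
Range: 7.241.208.1 to 7.241.211.254


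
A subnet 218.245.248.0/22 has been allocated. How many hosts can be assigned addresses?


Host bits = 32 - 22 = 10
Total addresses = 2^10 = 1024
Usable = total - 2 (network and broadcast)
Usable hosts: 1022


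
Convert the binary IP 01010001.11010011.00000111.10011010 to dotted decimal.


01010001 = 81
11010011 = 211
00000111 = 7
10011010 = 154
IP: 81.211.7.154


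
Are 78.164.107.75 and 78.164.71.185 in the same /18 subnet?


Mask: 255.255.192.0
78.164.107.75 AND mask = 78.164.64.0
78.164.71.185 AND mask = 78.164.64.0
Yes, same subnet (78.164.64.0)


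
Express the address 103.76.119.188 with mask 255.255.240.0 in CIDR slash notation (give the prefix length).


Binary: 11111111.11111111.11110000.00000000
Count leading 1s
Prefix: /20


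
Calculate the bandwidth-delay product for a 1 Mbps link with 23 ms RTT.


BDP = bandwidth * RTT
= 1 Mbps * 23 ms
= 1 * 1e6 * 23 / 1000 bits
= 23000 bits
= 2875 bytes
= 2.8076 KB
BDP = 23000 bits (2875 bytes)


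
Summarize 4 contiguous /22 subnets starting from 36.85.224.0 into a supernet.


Original prefix: /22
Number of subnets: 4 = 2^2
New prefix = 22 - 2 = 20
Supernet: 36.85.224.0/20


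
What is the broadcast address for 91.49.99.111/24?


Network: 91.49.99.0/24
Host bits = 8
Set all host bits to 1:
Broadcast: 91.49.99.255


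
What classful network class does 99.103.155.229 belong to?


First octet: 99
Binary: 01100011
0xxxxxxx -> Class A (1-126)
Class A, default mask 255.0.0.0 (/8)


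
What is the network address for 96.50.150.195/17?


IP:   01100000.00110010.10010110.11000011
Mask: 11111111.11111111.10000000.00000000
AND operation:
Net:  01100000.00110010.10000000.00000000
Network: 96.50.128.0/17


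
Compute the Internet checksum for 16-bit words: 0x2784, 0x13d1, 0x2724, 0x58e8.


Sum all words (with carry folding):
+ 0x2784 = 0x2784
+ 0x13d1 = 0x3b55
+ 0x2724 = 0x6279
+ 0x58e8 = 0xbb61
One's complement: ~0xbb61
Checksum = 0x449e


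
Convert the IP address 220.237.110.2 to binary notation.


220 = 11011100
237 = 11101101
110 = 01101110
2 = 00000010
Binary: 11011100.11101101.01101110.00000010


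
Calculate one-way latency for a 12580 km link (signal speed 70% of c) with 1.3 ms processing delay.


Speed = 0.7 * 3e5 km/s = 210000 km/s
Propagation delay = 12580 / 210000 = 0.0599 s = 59.9048 ms
Processing delay = 1.3 ms
Total one-way latency = 61.2048 ms


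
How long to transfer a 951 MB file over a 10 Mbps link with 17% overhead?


Effective throughput = 10 * (1 - 17/100) = 8.3 Mbps
File size in Mb = 951 * 8 = 7608 Mb
Time = 7608 / 8.3
Time = 916.6265 seconds


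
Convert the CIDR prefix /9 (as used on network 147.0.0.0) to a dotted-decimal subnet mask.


/9 means 9 network bits, 23 host bits
Binary: 11111111100000000000000000000000
Mask: 255.128.0.0


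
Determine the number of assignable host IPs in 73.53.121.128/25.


Host bits = 32 - 25 = 7
Total addresses = 2^7 = 128
Usable = total - 2 (network and broadcast)
Usable hosts: 126


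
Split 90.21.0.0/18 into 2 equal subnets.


New prefix = 18 + 1 = 19
Each subnet has 8192 addresses
  90.21.0.0/19
  90.21.32.0/19
Subnets: 90.21.0.0/19, 90.21.32.0/19


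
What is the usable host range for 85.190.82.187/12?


Network: 85.176.0.0
Broadcast: 85.191.255.255
First usable = network + 1
Last usable = broadcast - 1
Range: 85.176.0.1 to 85.191.255.254


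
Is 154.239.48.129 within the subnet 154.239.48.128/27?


Subnet network: 154.239.48.128
Test IP AND mask: 154.239.48.128
Yes, 154.239.48.129 is in 154.239.48.128/27


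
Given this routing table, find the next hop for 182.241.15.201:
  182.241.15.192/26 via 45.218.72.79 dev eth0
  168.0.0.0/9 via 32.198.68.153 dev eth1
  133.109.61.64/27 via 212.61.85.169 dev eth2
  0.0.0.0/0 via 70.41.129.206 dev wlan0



Longest prefix match for 182.241.15.201:
  /26 182.241.15.192: MATCH
  /9 168.0.0.0: no
  /27 133.109.61.64: no
  /0 0.0.0.0: MATCH
Selected: next-hop 45.218.72.79 via eth0 (matched /26)


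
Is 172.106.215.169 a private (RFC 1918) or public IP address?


RFC 1918 private ranges:
  10.0.0.0/8 (10.0.0.0 - 10.255.255.255)
  172.16.0.0/12 (172.16.0.0 - 172.31.255.255)
  192.168.0.0/16 (192.168.0.0 - 192.168.255.255)
Public (not in any RFC 1918 range)


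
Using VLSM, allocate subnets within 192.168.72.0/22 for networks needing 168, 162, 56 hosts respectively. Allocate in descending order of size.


168 hosts -> /24 (254 usable): 192.168.72.0/24
162 hosts -> /24 (254 usable): 192.168.73.0/24
56 hosts -> /26 (62 usable): 192.168.74.0/26
Allocation: 192.168.72.0/24 (168 hosts, 254 usable); 192.168.73.0/24 (162 hosts, 254 usable); 192.168.74.0/26 (56 hosts, 62 usable)


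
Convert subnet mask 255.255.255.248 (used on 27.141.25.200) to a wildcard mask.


Subnet mask: 255.255.255.248
Wildcard = 255.255.255.255 - subnet mask
255 - 255 = 0
255 - 255 = 0
255 - 255 = 0
255 - 248 = 7
Wildcard: 0.0.0.7


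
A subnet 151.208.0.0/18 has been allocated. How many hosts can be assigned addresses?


Host bits = 32 - 18 = 14
Total addresses = 2^14 = 16384
Usable = total - 2 (network and broadcast)
Usable hosts: 16382


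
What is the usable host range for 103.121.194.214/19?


Network: 103.121.192.0
Broadcast: 103.121.223.255
First usable = network + 1
Last usable = broadcast - 1
Range: 103.121.192.1 to 103.121.223.254


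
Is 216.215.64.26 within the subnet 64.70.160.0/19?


Subnet network: 64.70.160.0
Test IP AND mask: 216.215.64.0
No, 216.215.64.26 is not in 64.70.160.0/19


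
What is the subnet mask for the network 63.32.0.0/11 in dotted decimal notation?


/11 means 11 network bits, 21 host bits
Binary: 11111111111000000000000000000000
Mask: 255.224.0.0


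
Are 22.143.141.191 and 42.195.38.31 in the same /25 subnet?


Mask: 255.255.255.128
22.143.141.191 AND mask = 22.143.141.128
42.195.38.31 AND mask = 42.195.38.0
No, different subnets (22.143.141.128 vs 42.195.38.0)


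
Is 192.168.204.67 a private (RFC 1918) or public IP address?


RFC 1918 private ranges:
  10.0.0.0/8 (10.0.0.0 - 10.255.255.255)
  172.16.0.0/12 (172.16.0.0 - 172.31.255.255)
  192.168.0.0/16 (192.168.0.0 - 192.168.255.255)
Private (in 192.168.0.0/16)


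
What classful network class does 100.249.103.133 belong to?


First octet: 100
Binary: 01100100
0xxxxxxx -> Class A (1-126)
Class A, default mask 255.0.0.0 (/8)


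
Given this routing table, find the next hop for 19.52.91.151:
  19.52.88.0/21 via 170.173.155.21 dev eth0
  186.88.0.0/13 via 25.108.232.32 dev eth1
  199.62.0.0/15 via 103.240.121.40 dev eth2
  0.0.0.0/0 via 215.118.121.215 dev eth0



Longest prefix match for 19.52.91.151:
  /21 19.52.88.0: MATCH
  /13 186.88.0.0: no
  /15 199.62.0.0: no
  /0 0.0.0.0: MATCH
Selected: next-hop 170.173.155.21 via eth0 (matched /21)


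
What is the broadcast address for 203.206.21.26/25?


Network: 203.206.21.0/25
Host bits = 7
Set all host bits to 1:
Broadcast: 203.206.21.127


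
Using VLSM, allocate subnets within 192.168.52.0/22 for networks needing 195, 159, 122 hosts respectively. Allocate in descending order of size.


195 hosts -> /24 (254 usable): 192.168.52.0/24
159 hosts -> /24 (254 usable): 192.168.53.0/24
122 hosts -> /25 (126 usable): 192.168.54.0/25
Allocation: 192.168.52.0/24 (195 hosts, 254 usable); 192.168.53.0/24 (159 hosts, 254 usable); 192.168.54.0/25 (122 hosts, 126 usable)


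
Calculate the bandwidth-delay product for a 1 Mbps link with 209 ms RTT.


BDP = bandwidth * RTT
= 1 Mbps * 209 ms
= 1 * 1e6 * 209 / 1000 bits
= 209000 bits
= 26125 bytes
= 25.5127 KB
BDP = 209000 bits (26125 bytes)


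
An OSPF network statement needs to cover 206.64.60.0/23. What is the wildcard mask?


Subnet mask: 255.255.254.0
Wildcard = 255.255.255.255 - subnet mask
255 - 255 = 0
255 - 255 = 0
255 - 254 = 1
255 - 0 = 255
Wildcard: 0.0.1.255


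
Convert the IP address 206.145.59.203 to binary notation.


206 = 11001110
145 = 10010001
59 = 00111011
203 = 11001011
Binary: 11001110.10010001.00111011.11001011


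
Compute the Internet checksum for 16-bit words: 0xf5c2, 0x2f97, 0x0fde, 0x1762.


Sum all words (with carry folding):
+ 0xf5c2 = 0xf5c2
+ 0x2f97 = 0x255a
+ 0x0fde = 0x3538
+ 0x1762 = 0x4c9a
One's complement: ~0x4c9a
Checksum = 0xb365


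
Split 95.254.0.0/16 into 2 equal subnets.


New prefix = 16 + 1 = 17
Each subnet has 32768 addresses
  95.254.0.0/17
  95.254.128.0/17
Subnets: 95.254.0.0/17, 95.254.128.0/17


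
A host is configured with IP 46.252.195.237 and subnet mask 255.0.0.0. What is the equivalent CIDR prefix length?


Binary: 11111111.00000000.00000000.00000000
Count leading 1s
Prefix: /8


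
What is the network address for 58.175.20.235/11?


IP:   00111010.10101111.00010100.11101011
Mask: 11111111.11100000.00000000.00000000
AND operation:
Net:  00111010.10100000.00000000.00000000
Network: 58.160.0.0/11


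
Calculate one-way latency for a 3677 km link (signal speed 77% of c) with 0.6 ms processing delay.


Speed = 0.77 * 3e5 km/s = 231000 km/s
Propagation delay = 3677 / 231000 = 0.0159 s = 15.9177 ms
Processing delay = 0.6 ms
Total one-way latency = 16.5177 ms


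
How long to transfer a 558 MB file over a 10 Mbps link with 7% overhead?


Effective throughput = 10 * (1 - 7/100) = 9.3 Mbps
File size in Mb = 558 * 8 = 4464 Mb
Time = 4464 / 9.3
Time = 480.0 seconds


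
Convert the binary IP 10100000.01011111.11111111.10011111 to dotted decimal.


10100000 = 160
01011111 = 95
11111111 = 255
10011111 = 159
IP: 160.95.255.159


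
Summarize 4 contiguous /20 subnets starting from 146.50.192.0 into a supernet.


Original prefix: /20
Number of subnets: 4 = 2^2
New prefix = 20 - 2 = 18
Supernet: 146.50.192.0/18


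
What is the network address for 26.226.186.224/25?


IP:   00011010.11100010.10111010.11100000
Mask: 11111111.11111111.11111111.10000000
AND operation:
Net:  00011010.11100010.10111010.10000000
Network: 26.226.186.128/25


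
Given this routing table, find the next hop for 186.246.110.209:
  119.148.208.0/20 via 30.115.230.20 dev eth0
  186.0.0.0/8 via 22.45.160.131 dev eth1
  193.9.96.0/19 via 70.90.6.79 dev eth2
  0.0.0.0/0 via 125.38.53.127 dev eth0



Longest prefix match for 186.246.110.209:
  /20 119.148.208.0: no
  /8 186.0.0.0: MATCH
  /19 193.9.96.0: no
  /0 0.0.0.0: MATCH
Selected: next-hop 22.45.160.131 via eth1 (matched /8)


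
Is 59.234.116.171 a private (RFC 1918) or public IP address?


RFC 1918 private ranges:
  10.0.0.0/8 (10.0.0.0 - 10.255.255.255)
  172.16.0.0/12 (172.16.0.0 - 172.31.255.255)
  192.168.0.0/16 (192.168.0.0 - 192.168.255.255)
Public (not in any RFC 1918 range)
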